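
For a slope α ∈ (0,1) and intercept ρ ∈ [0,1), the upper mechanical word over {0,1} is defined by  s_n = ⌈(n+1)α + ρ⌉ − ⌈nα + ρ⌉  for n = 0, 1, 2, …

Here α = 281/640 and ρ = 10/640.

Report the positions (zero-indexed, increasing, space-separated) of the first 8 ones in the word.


2 4 6 9 11 13 15 18

n=0: ⌈291/640⌉−⌈10/640⌉ = 1−1 = 0
n=1: ⌈572/640⌉−⌈291/640⌉ = 1−1 = 0
n=2: ⌈853/640⌉−⌈572/640⌉ = 2−1 = 1  ← one
n=3: ⌈1134/640⌉−⌈853/640⌉ = 2−2 = 0
n=4: ⌈1415/640⌉−⌈1134/640⌉ = 3−2 = 1  ← one
n=5: ⌈1696/640⌉−⌈1415/640⌉ = 3−3 = 0
n=6: ⌈1977/640⌉−⌈1696/640⌉ = 4−3 = 1  ← one
n=7: ⌈2258/640⌉−⌈1977/640⌉ = 4−4 = 0
n=8: ⌈2539/640⌉−⌈2258/640⌉ = 4−4 = 0
n=9: ⌈2820/640⌉−⌈2539/640⌉ = 5−4 = 1  ← one
n=10: ⌈3101/640⌉−⌈2820/640⌉ = 5−5 = 0
n=11: ⌈3382/640⌉−⌈3101/640⌉ = 6−5 = 1  ← one
n=12: ⌈3663/640⌉−⌈3382/640⌉ = 6−6 = 0
n=13: ⌈3944/640⌉−⌈3663/640⌉ = 7−6 = 1  ← one
n=14: ⌈4225/640⌉−⌈3944/640⌉ = 7−7 = 0
n=15: ⌈4506/640⌉−⌈4225/640⌉ = 8−7 = 1  ← one
n=16: ⌈4787/640⌉−⌈4506/640⌉ = 8−8 = 0
n=17: ⌈5068/640⌉−⌈4787/640⌉ = 8−8 = 0
n=18: ⌈5349/640⌉−⌈5068/640⌉ = 9−8 = 1  ← one
positions of the first 8 ones: 2 4 6 9 11 13 15 18


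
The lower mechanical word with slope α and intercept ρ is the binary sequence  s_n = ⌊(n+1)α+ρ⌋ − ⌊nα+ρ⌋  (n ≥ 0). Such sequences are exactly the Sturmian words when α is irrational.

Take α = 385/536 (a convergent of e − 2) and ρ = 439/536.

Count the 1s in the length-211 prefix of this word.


#1s = Σ_{n=0}^{210} s_n = Σ_{n=0}^{210} (⌊(n+1)α+ρ⌋ − ⌊nα+ρ⌋)
the sum telescopes: every ⌊nα+ρ⌋ with 0 < n < 211 appears once with + and once with −, leaving ⌊211α+ρ⌋ − ⌊0·α+ρ⌋
211α + ρ = (211·385 + 439) / 536 = 81674/536
ρ = 439/536
⌊81674/536⌋ = 152,  ⌊439/536⌋ = 0
#1s = 152 − 0 = 152

152


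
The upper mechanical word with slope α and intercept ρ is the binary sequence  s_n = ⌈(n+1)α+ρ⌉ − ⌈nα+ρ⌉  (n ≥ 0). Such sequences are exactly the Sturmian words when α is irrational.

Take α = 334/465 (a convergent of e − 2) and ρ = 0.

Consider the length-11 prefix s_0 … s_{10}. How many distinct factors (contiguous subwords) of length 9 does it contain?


3

t_n = ⌈(n·334)/465⌉ for n = 0 … 11:
  n=0…9: ⌈0/465⌉=0 ⌈334/465⌉=1 ⌈668/465⌉=2 ⌈1002/465⌉=3 ⌈1336/465⌉=3 ⌈1670/465⌉=4 ⌈2004/465⌉=5 ⌈2338/465⌉=6 ⌈2672/465⌉=6 ⌈3006/465⌉=7
  n=10…11: ⌈3340/465⌉=8 ⌈3674/465⌉=8
s_n = t_(n+1) − t_n for n = 0 … 10 gives
prefix = 11101110110
slide a length-9 window over [0..8] … [2..10] (3 windows); first occurrence of each distinct factor:
  [  0..  8] 111011101
  [  1..  9] 110111011
  [  2.. 10] 101110110
distinct factors: {101110110, 110111011, 111011101}
count = 3  (Sturmian bound for length 9 is 10)


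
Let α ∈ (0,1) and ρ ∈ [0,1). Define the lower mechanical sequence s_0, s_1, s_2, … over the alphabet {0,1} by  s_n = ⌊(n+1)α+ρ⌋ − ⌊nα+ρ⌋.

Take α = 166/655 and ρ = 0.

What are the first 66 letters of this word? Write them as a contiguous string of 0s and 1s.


000100010001000100010001000100010001000100010001000100010001000100

n=0: ⌊(1·166)/655⌋ − ⌊(0·166)/655⌋ = ⌊166/655⌋ − ⌊0/655⌋ = 0 − 0 = 0
n=1: ⌊(2·166)/655⌋ − ⌊(1·166)/655⌋ = ⌊332/655⌋ − ⌊166/655⌋ = 0 − 0 = 0
n=2: ⌊(3·166)/655⌋ − ⌊(2·166)/655⌋ = ⌊498/655⌋ − ⌊332/655⌋ = 0 − 0 = 0
n=3: ⌊(4·166)/655⌋ − ⌊(3·166)/655⌋ = ⌊664/655⌋ − ⌊498/655⌋ = 1 − 0 = 1
n=4: ⌊(5·166)/655⌋ − ⌊(4·166)/655⌋ = ⌊830/655⌋ − ⌊664/655⌋ = 1 − 1 = 0
n=5: ⌊(6·166)/655⌋ − ⌊(5·166)/655⌋ = ⌊996/655⌋ − ⌊830/655⌋ = 1 − 1 = 0
n=6: ⌊(7·166)/655⌋ − ⌊(6·166)/655⌋ = ⌊1162/655⌋ − ⌊996/655⌋ = 1 − 1 = 0
n=7: ⌊(8·166)/655⌋ − ⌊(7·166)/655⌋ = ⌊1328/655⌋ − ⌊1162/655⌋ = 2 − 1 = 1
n=8: ⌊(9·166)/655⌋ − ⌊(8·166)/655⌋ = ⌊1494/655⌋ − ⌊1328/655⌋ = 2 − 2 = 0
n=9: ⌊(10·166)/655⌋ − ⌊(9·166)/655⌋ = ⌊1660/655⌋ − ⌊1494/655⌋ = 2 − 2 = 0
n=10: ⌊(11·166)/655⌋ − ⌊(10·166)/655⌋ = ⌊1826/655⌋ − ⌊1660/655⌋ = 2 − 2 = 0
n=11: ⌊(12·166)/655⌋ − ⌊(11·166)/655⌋ = ⌊1992/655⌋ − ⌊1826/655⌋ = 3 − 2 = 1
n=12: ⌊(13·166)/655⌋ − ⌊(12·166)/655⌋ = ⌊2158/655⌋ − ⌊1992/655⌋ = 3 − 3 = 0
n=13: ⌊(14·166)/655⌋ − ⌊(13·166)/655⌋ = ⌊2324/655⌋ − ⌊2158/655⌋ = 3 − 3 = 0
n=14: ⌊(15·166)/655⌋ − ⌊(14·166)/655⌋ = ⌊2490/655⌋ − ⌊2324/655⌋ = 3 − 3 = 0
n=15: ⌊(16·166)/655⌋ − ⌊(15·166)/655⌋ = ⌊2656/655⌋ − ⌊2490/655⌋ = 4 − 3 = 1
n=16: ⌊(17·166)/655⌋ − ⌊(16·166)/655⌋ = ⌊2822/655⌋ − ⌊2656/655⌋ = 4 − 4 = 0
n=17: ⌊(18·166)/655⌋ − ⌊(17·166)/655⌋ = ⌊2988/655⌋ − ⌊2822/655⌋ = 4 − 4 = 0
n=18: ⌊(19·166)/655⌋ − ⌊(18·166)/655⌋ = ⌊3154/655⌋ − ⌊2988/655⌋ = 4 − 4 = 0
n=19: ⌊(20·166)/655⌋ − ⌊(19·166)/655⌋ = ⌊3320/655⌋ − ⌊3154/655⌋ = 5 − 4 = 1
n=20: ⌊(21·166)/655⌋ − ⌊(20·166)/655⌋ = ⌊3486/655⌋ − ⌊3320/655⌋ = 5 − 5 = 0
n=21: ⌊(22·166)/655⌋ − ⌊(21·166)/655⌋ = ⌊3652/655⌋ − ⌊3486/655⌋ = 5 − 5 = 0
n=22: ⌊(23·166)/655⌋ − ⌊(22·166)/655⌋ = ⌊3818/655⌋ − ⌊3652/655⌋ = 5 − 5 = 0
n=23: ⌊(24·166)/655⌋ − ⌊(23·166)/655⌋ = ⌊3984/655⌋ − ⌊3818/655⌋ = 6 − 5 = 1
n=24: ⌊(25·166)/655⌋ − ⌊(24·166)/655⌋ = ⌊4150/655⌋ − ⌊3984/655⌋ = 6 − 6 = 0
n=25: ⌊(26·166)/655⌋ − ⌊(25·166)/655⌋ = ⌊4316/655⌋ − ⌊4150/655⌋ = 6 − 6 = 0
n=26: ⌊(27·166)/655⌋ − ⌊(26·166)/655⌋ = ⌊4482/655⌋ − ⌊4316/655⌋ = 6 − 6 = 0
n=27: ⌊(28·166)/655⌋ − ⌊(27·166)/655⌋ = ⌊4648/655⌋ − ⌊4482/655⌋ = 7 − 6 = 1
n=28: ⌊(29·166)/655⌋ − ⌊(28·166)/655⌋ = ⌊4814/655⌋ − ⌊4648/655⌋ = 7 − 7 = 0
n=29: ⌊(30·166)/655⌋ − ⌊(29·166)/655⌋ = ⌊4980/655⌋ − ⌊4814/655⌋ = 7 − 7 = 0
n=30: ⌊(31·166)/655⌋ − ⌊(30·166)/655⌋ = ⌊5146/655⌋ − ⌊4980/655⌋ = 7 − 7 = 0
n=31: ⌊(32·166)/655⌋ − ⌊(31·166)/655⌋ = ⌊5312/655⌋ − ⌊5146/655⌋ = 8 − 7 = 1
n=32: ⌊(33·166)/655⌋ − ⌊(32·166)/655⌋ = ⌊5478/655⌋ − ⌊5312/655⌋ = 8 − 8 = 0
n=33: ⌊(34·166)/655⌋ − ⌊(33·166)/655⌋ = ⌊5644/655⌋ − ⌊5478/655⌋ = 8 − 8 = 0
n=34: ⌊(35·166)/655⌋ − ⌊(34·166)/655⌋ = ⌊5810/655⌋ − ⌊5644/655⌋ = 8 − 8 = 0
n=35: ⌊(36·166)/655⌋ − ⌊(35·166)/655⌋ = ⌊5976/655⌋ − ⌊5810/655⌋ = 9 − 8 = 1
n=36: ⌊(37·166)/655⌋ − ⌊(36·166)/655⌋ = ⌊6142/655⌋ − ⌊5976/655⌋ = 9 − 9 = 0
n=37: ⌊(38·166)/655⌋ − ⌊(37·166)/655⌋ = ⌊6308/655⌋ − ⌊6142/655⌋ = 9 − 9 = 0
n=38: ⌊(39·166)/655⌋ − ⌊(38·166)/655⌋ = ⌊6474/655⌋ − ⌊6308/655⌋ = 9 − 9 = 0
n=39: ⌊(40·166)/655⌋ − ⌊(39·166)/655⌋ = ⌊6640/655⌋ − ⌊6474/655⌋ = 10 − 9 = 1
n=40: ⌊(41·166)/655⌋ − ⌊(40·166)/655⌋ = ⌊6806/655⌋ − ⌊6640/655⌋ = 10 − 10 = 0
n=41: ⌊(42·166)/655⌋ − ⌊(41·166)/655⌋ = ⌊6972/655⌋ − ⌊6806/655⌋ = 10 − 10 = 0
n=42: ⌊(43·166)/655⌋ − ⌊(42·166)/655⌋ = ⌊7138/655⌋ − ⌊6972/655⌋ = 10 − 10 = 0
n=43: ⌊(44·166)/655⌋ − ⌊(43·166)/655⌋ = ⌊7304/655⌋ − ⌊7138/655⌋ = 11 − 10 = 1
n=44: ⌊(45·166)/655⌋ − ⌊(44·166)/655⌋ = ⌊7470/655⌋ − ⌊7304/655⌋ = 11 − 11 = 0
n=45: ⌊(46·166)/655⌋ − ⌊(45·166)/655⌋ = ⌊7636/655⌋ − ⌊7470/655⌋ = 11 − 11 = 0
n=46: ⌊(47·166)/655⌋ − ⌊(46·166)/655⌋ = ⌊7802/655⌋ − ⌊7636/655⌋ = 11 − 11 = 0
n=47: ⌊(48·166)/655⌋ − ⌊(47·166)/655⌋ = ⌊7968/655⌋ − ⌊7802/655⌋ = 12 − 11 = 1
n=48: ⌊(49·166)/655⌋ − ⌊(48·166)/655⌋ = ⌊8134/655⌋ − ⌊7968/655⌋ = 12 − 12 = 0
n=49: ⌊(50·166)/655⌋ − ⌊(49·166)/655⌋ = ⌊8300/655⌋ − ⌊8134/655⌋ = 12 − 12 = 0
n=50: ⌊(51·166)/655⌋ − ⌊(50·166)/655⌋ = ⌊8466/655⌋ − ⌊8300/655⌋ = 12 − 12 = 0
n=51: ⌊(52·166)/655⌋ − ⌊(51·166)/655⌋ = ⌊8632/655⌋ − ⌊8466/655⌋ = 13 − 12 = 1
n=52: ⌊(53·166)/655⌋ − ⌊(52·166)/655⌋ = ⌊8798/655⌋ − ⌊8632/655⌋ = 13 − 13 = 0
n=53: ⌊(54·166)/655⌋ − ⌊(53·166)/655⌋ = ⌊8964/655⌋ − ⌊8798/655⌋ = 13 − 13 = 0
n=54: ⌊(55·166)/655⌋ − ⌊(54·166)/655⌋ = ⌊9130/655⌋ − ⌊8964/655⌋ = 13 − 13 = 0
n=55: ⌊(56·166)/655⌋ − ⌊(55·166)/655⌋ = ⌊9296/655⌋ − ⌊9130/655⌋ = 14 − 13 = 1
n=56: ⌊(57·166)/655⌋ − ⌊(56·166)/655⌋ = ⌊9462/655⌋ − ⌊9296/655⌋ = 14 − 14 = 0
n=57: ⌊(58·166)/655⌋ − ⌊(57·166)/655⌋ = ⌊9628/655⌋ − ⌊9462/655⌋ = 14 − 14 = 0
n=58: ⌊(59·166)/655⌋ − ⌊(58·166)/655⌋ = ⌊9794/655⌋ − ⌊9628/655⌋ = 14 − 14 = 0
n=59: ⌊(60·166)/655⌋ − ⌊(59·166)/655⌋ = ⌊9960/655⌋ − ⌊9794/655⌋ = 15 − 14 = 1
n=60: ⌊(61·166)/655⌋ − ⌊(60·166)/655⌋ = ⌊10126/655⌋ − ⌊9960/655⌋ = 15 − 15 = 0
n=61: ⌊(62·166)/655⌋ − ⌊(61·166)/655⌋ = ⌊10292/655⌋ − ⌊10126/655⌋ = 15 − 15 = 0
n=62: ⌊(63·166)/655⌋ − ⌊(62·166)/655⌋ = ⌊10458/655⌋ − ⌊10292/655⌋ = 15 − 15 = 0
n=63: ⌊(64·166)/655⌋ − ⌊(63·166)/655⌋ = ⌊10624/655⌋ − ⌊10458/655⌋ = 16 − 15 = 1
n=64: ⌊(65·166)/655⌋ − ⌊(64·166)/655⌋ = ⌊10790/655⌋ − ⌊10624/655⌋ = 16 − 16 = 0
n=65: ⌊(66·166)/655⌋ − ⌊(65·166)/655⌋ = ⌊10956/655⌋ − ⌊10790/655⌋ = 16 − 16 = 0


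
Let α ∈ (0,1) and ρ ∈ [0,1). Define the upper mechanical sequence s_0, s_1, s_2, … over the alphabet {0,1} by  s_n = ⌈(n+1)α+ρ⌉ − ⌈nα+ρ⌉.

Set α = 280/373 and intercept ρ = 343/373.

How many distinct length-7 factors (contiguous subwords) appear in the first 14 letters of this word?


t_n = ⌈(n·280+343)/373⌉ for n = 0 … 14:
  n=0…9: ⌈343/373⌉=1 ⌈623/373⌉=2 ⌈903/373⌉=3 ⌈1183/373⌉=4 ⌈1463/373⌉=4 ⌈1743/373⌉=5 ⌈2023/373⌉=6 ⌈2303/373⌉=7 ⌈2583/373⌉=7 ⌈2863/373⌉=8
  n=10…14: ⌈3143/373⌉=9 ⌈3423/373⌉=10 ⌈3703/373⌉=10 ⌈3983/373⌉=11 ⌈4263/373⌉=12
s_n = t_(n+1) − t_n for n = 0 … 13 gives
prefix = 11101110111011
slide a length-7 window over [0..6] … [7..13] (8 windows); first occurrence of each distinct factor:
  [  0..  6] 1110111
  [  1..  7] 1101110
  [  2..  8] 1011101
  [  3..  9] 0111011
  (the other 4 windows repeat one of these)
distinct factors: {0111011, 1011101, 1101110, 1110111}
count = 4  (Sturmian bound for length 7 is 8)

4


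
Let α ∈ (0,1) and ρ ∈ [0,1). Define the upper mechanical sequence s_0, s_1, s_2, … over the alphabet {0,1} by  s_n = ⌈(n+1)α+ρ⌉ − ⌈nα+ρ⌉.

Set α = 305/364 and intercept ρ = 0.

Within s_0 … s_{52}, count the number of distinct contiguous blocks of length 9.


t_n = ⌈(n·305)/364⌉ for n = 0 … 53:
  n=0…9: ⌈0/364⌉=0 ⌈305/364⌉=1 ⌈610/364⌉=2 ⌈915/364⌉=3 ⌈1220/364⌉=4 ⌈1525/364⌉=5 ⌈1830/364⌉=6 ⌈2135/364⌉=6 ⌈2440/364⌉=7 ⌈2745/364⌉=8
  n=10…19: ⌈3050/364⌉=9 ⌈3355/364⌉=10 ⌈3660/364⌉=11 ⌈3965/364⌉=11 ⌈4270/364⌉=12 ⌈4575/364⌉=13 ⌈4880/364⌉=14 ⌈5185/364⌉=15 ⌈5490/364⌉=16 ⌈5795/364⌉=16
  n=20…29: ⌈6100/364⌉=17 ⌈6405/364⌉=18 ⌈6710/364⌉=19 ⌈7015/364⌉=20 ⌈7320/364⌉=21 ⌈7625/364⌉=21 ⌈7930/364⌉=22 ⌈8235/364⌉=23 ⌈8540/364⌉=24 ⌈8845/364⌉=25
  n=30…39: ⌈9150/364⌉=26 ⌈9455/364⌉=26 ⌈9760/364⌉=27 ⌈10065/364⌉=28 ⌈10370/364⌉=29 ⌈10675/364⌉=30 ⌈10980/364⌉=31 ⌈11285/364⌉=32 ⌈11590/364⌉=32 ⌈11895/364⌉=33
  n=40…49: ⌈12200/364⌉=34 ⌈12505/364⌉=35 ⌈12810/364⌉=36 ⌈13115/364⌉=37 ⌈13420/364⌉=37 ⌈13725/364⌉=38 ⌈14030/364⌉=39 ⌈14335/364⌉=40 ⌈14640/364⌉=41 ⌈14945/364⌉=42
  n=50…53: ⌈15250/364⌉=42 ⌈15555/364⌉=43 ⌈15860/364⌉=44 ⌈16165/364⌉=45
s_n = t_(n+1) − t_n for n = 0 … 52 gives
prefix = 11111101111101111101111101111101111110111110111110111
slide a length-9 window over [0..8] … [44..52] (45 windows); first occurrence of each distinct factor:
  [  0..  8] 111111011
  [  1..  9] 111110111
  [  2.. 10] 111101111
  [  3.. 11] 111011111
  [  4.. 12] 110111110
  [  5.. 13] 101111101
  [  6.. 14] 011111011
  [ 28.. 36] 110111111
  [ 29.. 37] 101111110
  [ 30.. 38] 011111101
  (the other 35 windows repeat one of these)
distinct factors: {011111011, 011111101, 101111101, 101111110, 110111110, 110111111, 111011111, 111101111, 111110111, 111111011}
count = 10  (Sturmian bound for length 9 is 10)

10


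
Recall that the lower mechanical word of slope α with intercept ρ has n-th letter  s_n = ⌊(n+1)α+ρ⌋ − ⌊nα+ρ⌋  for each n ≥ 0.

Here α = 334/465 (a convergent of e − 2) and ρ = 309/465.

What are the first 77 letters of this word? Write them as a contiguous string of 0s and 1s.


n=0: ⌊(1·334+309)/465⌋ − ⌊(0·334+309)/465⌋ = ⌊643/465⌋ − ⌊309/465⌋ = 1 − 0 = 1
n=1: ⌊(2·334+309)/465⌋ − ⌊(1·334+309)/465⌋ = ⌊977/465⌋ − ⌊643/465⌋ = 2 − 1 = 1
n=2: ⌊(3·334+309)/465⌋ − ⌊(2·334+309)/465⌋ = ⌊1311/465⌋ − ⌊977/465⌋ = 2 − 2 = 0
n=3: ⌊(4·334+309)/465⌋ − ⌊(3·334+309)/465⌋ = ⌊1645/465⌋ − ⌊1311/465⌋ = 3 − 2 = 1
n=4: ⌊(5·334+309)/465⌋ − ⌊(4·334+309)/465⌋ = ⌊1979/465⌋ − ⌊1645/465⌋ = 4 − 3 = 1
n=5: ⌊(6·334+309)/465⌋ − ⌊(5·334+309)/465⌋ = ⌊2313/465⌋ − ⌊1979/465⌋ = 4 − 4 = 0
n=6: ⌊(7·334+309)/465⌋ − ⌊(6·334+309)/465⌋ = ⌊2647/465⌋ − ⌊2313/465⌋ = 5 − 4 = 1
n=7: ⌊(8·334+309)/465⌋ − ⌊(7·334+309)/465⌋ = ⌊2981/465⌋ − ⌊2647/465⌋ = 6 − 5 = 1
n=8: ⌊(9·334+309)/465⌋ − ⌊(8·334+309)/465⌋ = ⌊3315/465⌋ − ⌊2981/465⌋ = 7 − 6 = 1
n=9: ⌊(10·334+309)/465⌋ − ⌊(9·334+309)/465⌋ = ⌊3649/465⌋ − ⌊3315/465⌋ = 7 − 7 = 0
n=10: ⌊(11·334+309)/465⌋ − ⌊(10·334+309)/465⌋ = ⌊3983/465⌋ − ⌊3649/465⌋ = 8 − 7 = 1
n=11: ⌊(12·334+309)/465⌋ − ⌊(11·334+309)/465⌋ = ⌊4317/465⌋ − ⌊3983/465⌋ = 9 − 8 = 1
n=12: ⌊(13·334+309)/465⌋ − ⌊(12·334+309)/465⌋ = ⌊4651/465⌋ − ⌊4317/465⌋ = 10 − 9 = 1
n=13: ⌊(14·334+309)/465⌋ − ⌊(13·334+309)/465⌋ = ⌊4985/465⌋ − ⌊4651/465⌋ = 10 − 10 = 0
n=14: ⌊(15·334+309)/465⌋ − ⌊(14·334+309)/465⌋ = ⌊5319/465⌋ − ⌊4985/465⌋ = 11 − 10 = 1
n=15: ⌊(16·334+309)/465⌋ − ⌊(15·334+309)/465⌋ = ⌊5653/465⌋ − ⌊5319/465⌋ = 12 − 11 = 1
n=16: ⌊(17·334+309)/465⌋ − ⌊(16·334+309)/465⌋ = ⌊5987/465⌋ − ⌊5653/465⌋ = 12 − 12 = 0
n=17: ⌊(18·334+309)/465⌋ − ⌊(17·334+309)/465⌋ = ⌊6321/465⌋ − ⌊5987/465⌋ = 13 − 12 = 1
n=18: ⌊(19·334+309)/465⌋ − ⌊(18·334+309)/465⌋ = ⌊6655/465⌋ − ⌊6321/465⌋ = 14 − 13 = 1
n=19: ⌊(20·334+309)/465⌋ − ⌊(19·334+309)/465⌋ = ⌊6989/465⌋ − ⌊6655/465⌋ = 15 − 14 = 1
n=20: ⌊(21·334+309)/465⌋ − ⌊(20·334+309)/465⌋ = ⌊7323/465⌋ − ⌊6989/465⌋ = 15 − 15 = 0
n=21: ⌊(22·334+309)/465⌋ − ⌊(21·334+309)/465⌋ = ⌊7657/465⌋ − ⌊7323/465⌋ = 16 − 15 = 1
n=22: ⌊(23·334+309)/465⌋ − ⌊(22·334+309)/465⌋ = ⌊7991/465⌋ − ⌊7657/465⌋ = 17 − 16 = 1
n=23: ⌊(24·334+309)/465⌋ − ⌊(23·334+309)/465⌋ = ⌊8325/465⌋ − ⌊7991/465⌋ = 17 − 17 = 0
n=24: ⌊(25·334+309)/465⌋ − ⌊(24·334+309)/465⌋ = ⌊8659/465⌋ − ⌊8325/465⌋ = 18 − 17 = 1
n=25: ⌊(26·334+309)/465⌋ − ⌊(25·334+309)/465⌋ = ⌊8993/465⌋ − ⌊8659/465⌋ = 19 − 18 = 1
n=26: ⌊(27·334+309)/465⌋ − ⌊(26·334+309)/465⌋ = ⌊9327/465⌋ − ⌊8993/465⌋ = 20 − 19 = 1
n=27: ⌊(28·334+309)/465⌋ − ⌊(27·334+309)/465⌋ = ⌊9661/465⌋ − ⌊9327/465⌋ = 20 − 20 = 0
n=28: ⌊(29·334+309)/465⌋ − ⌊(28·334+309)/465⌋ = ⌊9995/465⌋ − ⌊9661/465⌋ = 21 − 20 = 1
n=29: ⌊(30·334+309)/465⌋ − ⌊(29·334+309)/465⌋ = ⌊10329/465⌋ − ⌊9995/465⌋ = 22 − 21 = 1
n=30: ⌊(31·334+309)/465⌋ − ⌊(30·334+309)/465⌋ = ⌊10663/465⌋ − ⌊10329/465⌋ = 22 − 22 = 0
n=31: ⌊(32·334+309)/465⌋ − ⌊(31·334+309)/465⌋ = ⌊10997/465⌋ − ⌊10663/465⌋ = 23 − 22 = 1
n=32: ⌊(33·334+309)/465⌋ − ⌊(32·334+309)/465⌋ = ⌊11331/465⌋ − ⌊10997/465⌋ = 24 − 23 = 1
n=33: ⌊(34·334+309)/465⌋ − ⌊(33·334+309)/465⌋ = ⌊11665/465⌋ − ⌊11331/465⌋ = 25 − 24 = 1
n=34: ⌊(35·334+309)/465⌋ − ⌊(34·334+309)/465⌋ = ⌊11999/465⌋ − ⌊11665/465⌋ = 25 − 25 = 0
n=35: ⌊(36·334+309)/465⌋ − ⌊(35·334+309)/465⌋ = ⌊12333/465⌋ − ⌊11999/465⌋ = 26 − 25 = 1
n=36: ⌊(37·334+309)/465⌋ − ⌊(36·334+309)/465⌋ = ⌊12667/465⌋ − ⌊12333/465⌋ = 27 − 26 = 1
n=37: ⌊(38·334+309)/465⌋ − ⌊(37·334+309)/465⌋ = ⌊13001/465⌋ − ⌊12667/465⌋ = 27 − 27 = 0
n=38: ⌊(39·334+309)/465⌋ − ⌊(38·334+309)/465⌋ = ⌊13335/465⌋ − ⌊13001/465⌋ = 28 − 27 = 1
n=39: ⌊(40·334+309)/465⌋ − ⌊(39·334+309)/465⌋ = ⌊13669/465⌋ − ⌊13335/465⌋ = 29 − 28 = 1
n=40: ⌊(41·334+309)/465⌋ − ⌊(40·334+309)/465⌋ = ⌊14003/465⌋ − ⌊13669/465⌋ = 30 − 29 = 1
n=41: ⌊(42·334+309)/465⌋ − ⌊(41·334+309)/465⌋ = ⌊14337/465⌋ − ⌊14003/465⌋ = 30 − 30 = 0
n=42: ⌊(43·334+309)/465⌋ − ⌊(42·334+309)/465⌋ = ⌊14671/465⌋ − ⌊14337/465⌋ = 31 − 30 = 1
n=43: ⌊(44·334+309)/465⌋ − ⌊(43·334+309)/465⌋ = ⌊15005/465⌋ − ⌊14671/465⌋ = 32 − 31 = 1
n=44: ⌊(45·334+309)/465⌋ − ⌊(44·334+309)/465⌋ = ⌊15339/465⌋ − ⌊15005/465⌋ = 32 − 32 = 0
n=45: ⌊(46·334+309)/465⌋ − ⌊(45·334+309)/465⌋ = ⌊15673/465⌋ − ⌊15339/465⌋ = 33 − 32 = 1
n=46: ⌊(47·334+309)/465⌋ − ⌊(46·334+309)/465⌋ = ⌊16007/465⌋ − ⌊15673/465⌋ = 34 − 33 = 1
n=47: ⌊(48·334+309)/465⌋ − ⌊(47·334+309)/465⌋ = ⌊16341/465⌋ − ⌊16007/465⌋ = 35 − 34 = 1
n=48: ⌊(49·334+309)/465⌋ − ⌊(48·334+309)/465⌋ = ⌊16675/465⌋ − ⌊16341/465⌋ = 35 − 35 = 0
n=49: ⌊(50·334+309)/465⌋ − ⌊(49·334+309)/465⌋ = ⌊17009/465⌋ − ⌊16675/465⌋ = 36 − 35 = 1
n=50: ⌊(51·334+309)/465⌋ − ⌊(50·334+309)/465⌋ = ⌊17343/465⌋ − ⌊17009/465⌋ = 37 − 36 = 1
n=51: ⌊(52·334+309)/465⌋ − ⌊(51·334+309)/465⌋ = ⌊17677/465⌋ − ⌊17343/465⌋ = 38 − 37 = 1
n=52: ⌊(53·334+309)/465⌋ − ⌊(52·334+309)/465⌋ = ⌊18011/465⌋ − ⌊17677/465⌋ = 38 − 38 = 0
n=53: ⌊(54·334+309)/465⌋ − ⌊(53·334+309)/465⌋ = ⌊18345/465⌋ − ⌊18011/465⌋ = 39 − 38 = 1
n=54: ⌊(55·334+309)/465⌋ − ⌊(54·334+309)/465⌋ = ⌊18679/465⌋ − ⌊18345/465⌋ = 40 − 39 = 1
n=55: ⌊(56·334+309)/465⌋ − ⌊(55·334+309)/465⌋ = ⌊19013/465⌋ − ⌊18679/465⌋ = 40 − 40 = 0
n=56: ⌊(57·334+309)/465⌋ − ⌊(56·334+309)/465⌋ = ⌊19347/465⌋ − ⌊19013/465⌋ = 41 − 40 = 1
n=57: ⌊(58·334+309)/465⌋ − ⌊(57·334+309)/465⌋ = ⌊19681/465⌋ − ⌊19347/465⌋ = 42 − 41 = 1
n=58: ⌊(59·334+309)/465⌋ − ⌊(58·334+309)/465⌋ = ⌊20015/465⌋ − ⌊19681/465⌋ = 43 − 42 = 1
n=59: ⌊(60·334+309)/465⌋ − ⌊(59·334+309)/465⌋ = ⌊20349/465⌋ − ⌊20015/465⌋ = 43 − 43 = 0
n=60: ⌊(61·334+309)/465⌋ − ⌊(60·334+309)/465⌋ = ⌊20683/465⌋ − ⌊20349/465⌋ = 44 − 43 = 1
n=61: ⌊(62·334+309)/465⌋ − ⌊(61·334+309)/465⌋ = ⌊21017/465⌋ − ⌊20683/465⌋ = 45 − 44 = 1
n=62: ⌊(63·334+309)/465⌋ − ⌊(62·334+309)/465⌋ = ⌊21351/465⌋ − ⌊21017/465⌋ = 45 − 45 = 0
n=63: ⌊(64·334+309)/465⌋ − ⌊(63·334+309)/465⌋ = ⌊21685/465⌋ − ⌊21351/465⌋ = 46 − 45 = 1
n=64: ⌊(65·334+309)/465⌋ − ⌊(64·334+309)/465⌋ = ⌊22019/465⌋ − ⌊21685/465⌋ = 47 − 46 = 1
n=65: ⌊(66·334+309)/465⌋ − ⌊(65·334+309)/465⌋ = ⌊22353/465⌋ − ⌊22019/465⌋ = 48 − 47 = 1
n=66: ⌊(67·334+309)/465⌋ − ⌊(66·334+309)/465⌋ = ⌊22687/465⌋ − ⌊22353/465⌋ = 48 − 48 = 0
n=67: ⌊(68·334+309)/465⌋ − ⌊(67·334+309)/465⌋ = ⌊23021/465⌋ − ⌊22687/465⌋ = 49 − 48 = 1
n=68: ⌊(69·334+309)/465⌋ − ⌊(68·334+309)/465⌋ = ⌊23355/465⌋ − ⌊23021/465⌋ = 50 − 49 = 1
n=69: ⌊(70·334+309)/465⌋ − ⌊(69·334+309)/465⌋ = ⌊23689/465⌋ − ⌊23355/465⌋ = 50 − 50 = 0
n=70: ⌊(71·334+309)/465⌋ − ⌊(70·334+309)/465⌋ = ⌊24023/465⌋ − ⌊23689/465⌋ = 51 − 50 = 1
n=71: ⌊(72·334+309)/465⌋ − ⌊(71·334+309)/465⌋ = ⌊24357/465⌋ − ⌊24023/465⌋ = 52 − 51 = 1
n=72: ⌊(73·334+309)/465⌋ − ⌊(72·334+309)/465⌋ = ⌊24691/465⌋ − ⌊24357/465⌋ = 53 − 52 = 1
n=73: ⌊(74·334+309)/465⌋ − ⌊(73·334+309)/465⌋ = ⌊25025/465⌋ − ⌊24691/465⌋ = 53 − 53 = 0
n=74: ⌊(75·334+309)/465⌋ − ⌊(74·334+309)/465⌋ = ⌊25359/465⌋ − ⌊25025/465⌋ = 54 − 53 = 1
n=75: ⌊(76·334+309)/465⌋ − ⌊(75·334+309)/465⌋ = ⌊25693/465⌋ − ⌊25359/465⌋ = 55 − 54 = 1
n=76: ⌊(77·334+309)/465⌋ − ⌊(76·334+309)/465⌋ = ⌊26027/465⌋ − ⌊25693/465⌋ = 55 − 55 = 0

11011011101110110111011011101101110110111011011101110110111011011101101110110


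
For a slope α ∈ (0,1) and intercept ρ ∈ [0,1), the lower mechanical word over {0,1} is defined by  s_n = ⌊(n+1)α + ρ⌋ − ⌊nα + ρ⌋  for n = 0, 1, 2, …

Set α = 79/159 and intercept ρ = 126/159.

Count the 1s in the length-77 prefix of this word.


#1s = Σ_{n=0}^{76} s_n = Σ_{n=0}^{76} (⌊(n+1)α+ρ⌋ − ⌊nα+ρ⌋)
the sum telescopes: every ⌊nα+ρ⌋ with 0 < n < 77 appears once with + and once with −, leaving ⌊77α+ρ⌋ − ⌊0·α+ρ⌋
77α + ρ = (77·79 + 126) / 159 = 6209/159
ρ = 126/159
⌊6209/159⌋ = 39,  ⌊126/159⌋ = 0
#1s = 39 − 0 = 39

39


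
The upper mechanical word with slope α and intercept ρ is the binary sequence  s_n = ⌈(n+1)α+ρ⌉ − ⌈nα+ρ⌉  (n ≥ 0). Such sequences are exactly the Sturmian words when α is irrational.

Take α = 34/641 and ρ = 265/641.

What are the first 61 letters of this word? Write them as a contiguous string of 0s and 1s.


0000000000010000000000000000010000000000000000001000000000000

n=0: ⌈(1·34+265)/641⌉ − ⌈(0·34+265)/641⌉ = ⌈299/641⌉ − ⌈265/641⌉ = 1 − 1 = 0
n=1: ⌈(2·34+265)/641⌉ − ⌈(1·34+265)/641⌉ = ⌈333/641⌉ − ⌈299/641⌉ = 1 − 1 = 0
n=2: ⌈(3·34+265)/641⌉ − ⌈(2·34+265)/641⌉ = ⌈367/641⌉ − ⌈333/641⌉ = 1 − 1 = 0
n=3: ⌈(4·34+265)/641⌉ − ⌈(3·34+265)/641⌉ = ⌈401/641⌉ − ⌈367/641⌉ = 1 − 1 = 0
n=4: ⌈(5·34+265)/641⌉ − ⌈(4·34+265)/641⌉ = ⌈435/641⌉ − ⌈401/641⌉ = 1 − 1 = 0
n=5: ⌈(6·34+265)/641⌉ − ⌈(5·34+265)/641⌉ = ⌈469/641⌉ − ⌈435/641⌉ = 1 − 1 = 0
n=6: ⌈(7·34+265)/641⌉ − ⌈(6·34+265)/641⌉ = ⌈503/641⌉ − ⌈469/641⌉ = 1 − 1 = 0
n=7: ⌈(8·34+265)/641⌉ − ⌈(7·34+265)/641⌉ = ⌈537/641⌉ − ⌈503/641⌉ = 1 − 1 = 0
n=8: ⌈(9·34+265)/641⌉ − ⌈(8·34+265)/641⌉ = ⌈571/641⌉ − ⌈537/641⌉ = 1 − 1 = 0
n=9: ⌈(10·34+265)/641⌉ − ⌈(9·34+265)/641⌉ = ⌈605/641⌉ − ⌈571/641⌉ = 1 − 1 = 0
n=10: ⌈(11·34+265)/641⌉ − ⌈(10·34+265)/641⌉ = ⌈639/641⌉ − ⌈605/641⌉ = 1 − 1 = 0
n=11: ⌈(12·34+265)/641⌉ − ⌈(11·34+265)/641⌉ = ⌈673/641⌉ − ⌈639/641⌉ = 2 − 1 = 1
n=12: ⌈(13·34+265)/641⌉ − ⌈(12·34+265)/641⌉ = ⌈707/641⌉ − ⌈673/641⌉ = 2 − 2 = 0
n=13: ⌈(14·34+265)/641⌉ − ⌈(13·34+265)/641⌉ = ⌈741/641⌉ − ⌈707/641⌉ = 2 − 2 = 0
n=14: ⌈(15·34+265)/641⌉ − ⌈(14·34+265)/641⌉ = ⌈775/641⌉ − ⌈741/641⌉ = 2 − 2 = 0
n=15: ⌈(16·34+265)/641⌉ − ⌈(15·34+265)/641⌉ = ⌈809/641⌉ − ⌈775/641⌉ = 2 − 2 = 0
n=16: ⌈(17·34+265)/641⌉ − ⌈(16·34+265)/641⌉ = ⌈843/641⌉ − ⌈809/641⌉ = 2 − 2 = 0
n=17: ⌈(18·34+265)/641⌉ − ⌈(17·34+265)/641⌉ = ⌈877/641⌉ − ⌈843/641⌉ = 2 − 2 = 0
n=18: ⌈(19·34+265)/641⌉ − ⌈(18·34+265)/641⌉ = ⌈911/641⌉ − ⌈877/641⌉ = 2 − 2 = 0
n=19: ⌈(20·34+265)/641⌉ − ⌈(19·34+265)/641⌉ = ⌈945/641⌉ − ⌈911/641⌉ = 2 − 2 = 0
n=20: ⌈(21·34+265)/641⌉ − ⌈(20·34+265)/641⌉ = ⌈979/641⌉ − ⌈945/641⌉ = 2 − 2 = 0
n=21: ⌈(22·34+265)/641⌉ − ⌈(21·34+265)/641⌉ = ⌈1013/641⌉ − ⌈979/641⌉ = 2 − 2 = 0
n=22: ⌈(23·34+265)/641⌉ − ⌈(22·34+265)/641⌉ = ⌈1047/641⌉ − ⌈1013/641⌉ = 2 − 2 = 0
n=23: ⌈(24·34+265)/641⌉ − ⌈(23·34+265)/641⌉ = ⌈1081/641⌉ − ⌈1047/641⌉ = 2 − 2 = 0
n=24: ⌈(25·34+265)/641⌉ − ⌈(24·34+265)/641⌉ = ⌈1115/641⌉ − ⌈1081/641⌉ = 2 − 2 = 0
n=25: ⌈(26·34+265)/641⌉ − ⌈(25·34+265)/641⌉ = ⌈1149/641⌉ − ⌈1115/641⌉ = 2 − 2 = 0
n=26: ⌈(27·34+265)/641⌉ − ⌈(26·34+265)/641⌉ = ⌈1183/641⌉ − ⌈1149/641⌉ = 2 − 2 = 0
n=27: ⌈(28·34+265)/641⌉ − ⌈(27·34+265)/641⌉ = ⌈1217/641⌉ − ⌈1183/641⌉ = 2 − 2 = 0
n=28: ⌈(29·34+265)/641⌉ − ⌈(28·34+265)/641⌉ = ⌈1251/641⌉ − ⌈1217/641⌉ = 2 − 2 = 0
n=29: ⌈(30·34+265)/641⌉ − ⌈(29·34+265)/641⌉ = ⌈1285/641⌉ − ⌈1251/641⌉ = 3 − 2 = 1
n=30: ⌈(31·34+265)/641⌉ − ⌈(30·34+265)/641⌉ = ⌈1319/641⌉ − ⌈1285/641⌉ = 3 − 3 = 0
n=31: ⌈(32·34+265)/641⌉ − ⌈(31·34+265)/641⌉ = ⌈1353/641⌉ − ⌈1319/641⌉ = 3 − 3 = 0
n=32: ⌈(33·34+265)/641⌉ − ⌈(32·34+265)/641⌉ = ⌈1387/641⌉ − ⌈1353/641⌉ = 3 − 3 = 0
n=33: ⌈(34·34+265)/641⌉ − ⌈(33·34+265)/641⌉ = ⌈1421/641⌉ − ⌈1387/641⌉ = 3 − 3 = 0
n=34: ⌈(35·34+265)/641⌉ − ⌈(34·34+265)/641⌉ = ⌈1455/641⌉ − ⌈1421/641⌉ = 3 − 3 = 0
n=35: ⌈(36·34+265)/641⌉ − ⌈(35·34+265)/641⌉ = ⌈1489/641⌉ − ⌈1455/641⌉ = 3 − 3 = 0
n=36: ⌈(37·34+265)/641⌉ − ⌈(36·34+265)/641⌉ = ⌈1523/641⌉ − ⌈1489/641⌉ = 3 − 3 = 0
n=37: ⌈(38·34+265)/641⌉ − ⌈(37·34+265)/641⌉ = ⌈1557/641⌉ − ⌈1523/641⌉ = 3 − 3 = 0
n=38: ⌈(39·34+265)/641⌉ − ⌈(38·34+265)/641⌉ = ⌈1591/641⌉ − ⌈1557/641⌉ = 3 − 3 = 0
n=39: ⌈(40·34+265)/641⌉ − ⌈(39·34+265)/641⌉ = ⌈1625/641⌉ − ⌈1591/641⌉ = 3 − 3 = 0
n=40: ⌈(41·34+265)/641⌉ − ⌈(40·34+265)/641⌉ = ⌈1659/641⌉ − ⌈1625/641⌉ = 3 − 3 = 0
n=41: ⌈(42·34+265)/641⌉ − ⌈(41·34+265)/641⌉ = ⌈1693/641⌉ − ⌈1659/641⌉ = 3 − 3 = 0
n=42: ⌈(43·34+265)/641⌉ − ⌈(42·34+265)/641⌉ = ⌈1727/641⌉ − ⌈1693/641⌉ = 3 − 3 = 0
n=43: ⌈(44·34+265)/641⌉ − ⌈(43·34+265)/641⌉ = ⌈1761/641⌉ − ⌈1727/641⌉ = 3 − 3 = 0
n=44: ⌈(45·34+265)/641⌉ − ⌈(44·34+265)/641⌉ = ⌈1795/641⌉ − ⌈1761/641⌉ = 3 − 3 = 0
n=45: ⌈(46·34+265)/641⌉ − ⌈(45·34+265)/641⌉ = ⌈1829/641⌉ − ⌈1795/641⌉ = 3 − 3 = 0
n=46: ⌈(47·34+265)/641⌉ − ⌈(46·34+265)/641⌉ = ⌈1863/641⌉ − ⌈1829/641⌉ = 3 − 3 = 0
n=47: ⌈(48·34+265)/641⌉ − ⌈(47·34+265)/641⌉ = ⌈1897/641⌉ − ⌈1863/641⌉ = 3 − 3 = 0
n=48: ⌈(49·34+265)/641⌉ − ⌈(48·34+265)/641⌉ = ⌈1931/641⌉ − ⌈1897/641⌉ = 4 − 3 = 1
n=49: ⌈(50·34+265)/641⌉ − ⌈(49·34+265)/641⌉ = ⌈1965/641⌉ − ⌈1931/641⌉ = 4 − 4 = 0
n=50: ⌈(51·34+265)/641⌉ − ⌈(50·34+265)/641⌉ = ⌈1999/641⌉ − ⌈1965/641⌉ = 4 − 4 = 0
n=51: ⌈(52·34+265)/641⌉ − ⌈(51·34+265)/641⌉ = ⌈2033/641⌉ − ⌈1999/641⌉ = 4 − 4 = 0
n=52: ⌈(53·34+265)/641⌉ − ⌈(52·34+265)/641⌉ = ⌈2067/641⌉ − ⌈2033/641⌉ = 4 − 4 = 0
n=53: ⌈(54·34+265)/641⌉ − ⌈(53·34+265)/641⌉ = ⌈2101/641⌉ − ⌈2067/641⌉ = 4 − 4 = 0
n=54: ⌈(55·34+265)/641⌉ − ⌈(54·34+265)/641⌉ = ⌈2135/641⌉ − ⌈2101/641⌉ = 4 − 4 = 0
n=55: ⌈(56·34+265)/641⌉ − ⌈(55·34+265)/641⌉ = ⌈2169/641⌉ − ⌈2135/641⌉ = 4 − 4 = 0
n=56: ⌈(57·34+265)/641⌉ − ⌈(56·34+265)/641⌉ = ⌈2203/641⌉ − ⌈2169/641⌉ = 4 − 4 = 0
n=57: ⌈(58·34+265)/641⌉ − ⌈(57·34+265)/641⌉ = ⌈2237/641⌉ − ⌈2203/641⌉ = 4 − 4 = 0
n=58: ⌈(59·34+265)/641⌉ − ⌈(58·34+265)/641⌉ = ⌈2271/641⌉ − ⌈2237/641⌉ = 4 − 4 = 0
n=59: ⌈(60·34+265)/641⌉ − ⌈(59·34+265)/641⌉ = ⌈2305/641⌉ − ⌈2271/641⌉ = 4 − 4 = 0
n=60: ⌈(61·34+265)/641⌉ − ⌈(60·34+265)/641⌉ = ⌈2339/641⌉ − ⌈2305/641⌉ = 4 − 4 = 0


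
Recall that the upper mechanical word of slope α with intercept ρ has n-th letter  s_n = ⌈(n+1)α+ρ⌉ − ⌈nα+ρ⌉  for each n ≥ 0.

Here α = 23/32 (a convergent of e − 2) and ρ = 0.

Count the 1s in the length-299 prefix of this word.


215

#1s = Σ_{n=0}^{298} s_n = Σ_{n=0}^{298} (⌈(n+1)α+ρ⌉ − ⌈nα+ρ⌉)
the sum telescopes: every ⌈nα+ρ⌉ with 0 < n < 299 appears once with + and once with −, leaving ⌈299α+ρ⌉ − ⌈0·α+ρ⌉
299α + ρ = (299·23) / 32 = 6877/32
ρ = 0/32
⌈6877/32⌉ = 215,  ⌈0/32⌉ = 0
#1s = 215 − 0 = 215


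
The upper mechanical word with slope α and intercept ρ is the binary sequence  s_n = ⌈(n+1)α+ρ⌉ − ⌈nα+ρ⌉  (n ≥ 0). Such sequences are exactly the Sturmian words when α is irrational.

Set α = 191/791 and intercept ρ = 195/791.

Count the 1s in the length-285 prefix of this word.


69

#1s = Σ_{n=0}^{284} s_n = Σ_{n=0}^{284} (⌈(n+1)α+ρ⌉ − ⌈nα+ρ⌉)
the sum telescopes: every ⌈nα+ρ⌉ with 0 < n < 285 appears once with + and once with −, leaving ⌈285α+ρ⌉ − ⌈0·α+ρ⌉
285α + ρ = (285·191 + 195) / 791 = 54630/791
ρ = 195/791
⌈54630/791⌉ = 70,  ⌈195/791⌉ = 1
#1s = 70 − 1 = 69


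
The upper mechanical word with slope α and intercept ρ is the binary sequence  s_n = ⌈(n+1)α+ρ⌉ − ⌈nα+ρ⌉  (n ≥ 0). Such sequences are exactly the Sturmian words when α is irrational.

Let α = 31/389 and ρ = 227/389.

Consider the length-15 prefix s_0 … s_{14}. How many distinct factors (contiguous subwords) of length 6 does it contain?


t_n = ⌈(n·31+227)/389⌉ for n = 0 … 15:
  n=0…9: ⌈227/389⌉=1 ⌈258/389⌉=1 ⌈289/389⌉=1 ⌈320/389⌉=1 ⌈351/389⌉=1 ⌈382/389⌉=1 ⌈413/389⌉=2 ⌈444/389⌉=2 ⌈475/389⌉=2 ⌈506/389⌉=2
  n=10…15: ⌈537/389⌉=2 ⌈568/389⌉=2 ⌈599/389⌉=2 ⌈630/389⌉=2 ⌈661/389⌉=2 ⌈692/389⌉=2
s_n = t_(n+1) − t_n for n = 0 … 14 gives
prefix = 000001000000000
slide a length-6 window over [0..5] … [9..14] (10 windows); first occurrence of each distinct factor:
  [  0..  5] 000001
  [  1..  6] 000010
  [  2..  7] 000100
  [  3..  8] 001000
  [  4..  9] 010000
  [  5.. 10] 100000
  [  6.. 11] 000000
  (the other 3 windows repeat one of these)
distinct factors: {000000, 000001, 000010, 000100, 001000, 010000, 100000}
count = 7  (Sturmian bound for length 6 is 7)

7


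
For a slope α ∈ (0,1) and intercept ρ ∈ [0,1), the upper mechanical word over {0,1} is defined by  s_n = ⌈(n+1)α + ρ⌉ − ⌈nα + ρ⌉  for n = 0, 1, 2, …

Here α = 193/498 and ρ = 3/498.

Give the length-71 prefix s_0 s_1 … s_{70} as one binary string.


00100101001010010010100101001010010010100101001001010010100101001001010

n=0: ⌈(1·193+3)/498⌉ − ⌈(0·193+3)/498⌉ = ⌈196/498⌉ − ⌈3/498⌉ = 1 − 1 = 0
n=1: ⌈(2·193+3)/498⌉ − ⌈(1·193+3)/498⌉ = ⌈389/498⌉ − ⌈196/498⌉ = 1 − 1 = 0
n=2: ⌈(3·193+3)/498⌉ − ⌈(2·193+3)/498⌉ = ⌈582/498⌉ − ⌈389/498⌉ = 2 − 1 = 1
n=3: ⌈(4·193+3)/498⌉ − ⌈(3·193+3)/498⌉ = ⌈775/498⌉ − ⌈582/498⌉ = 2 − 2 = 0
n=4: ⌈(5·193+3)/498⌉ − ⌈(4·193+3)/498⌉ = ⌈968/498⌉ − ⌈775/498⌉ = 2 − 2 = 0
n=5: ⌈(6·193+3)/498⌉ − ⌈(5·193+3)/498⌉ = ⌈1161/498⌉ − ⌈968/498⌉ = 3 − 2 = 1
n=6: ⌈(7·193+3)/498⌉ − ⌈(6·193+3)/498⌉ = ⌈1354/498⌉ − ⌈1161/498⌉ = 3 − 3 = 0
n=7: ⌈(8·193+3)/498⌉ − ⌈(7·193+3)/498⌉ = ⌈1547/498⌉ − ⌈1354/498⌉ = 4 − 3 = 1
n=8: ⌈(9·193+3)/498⌉ − ⌈(8·193+3)/498⌉ = ⌈1740/498⌉ − ⌈1547/498⌉ = 4 − 4 = 0
n=9: ⌈(10·193+3)/498⌉ − ⌈(9·193+3)/498⌉ = ⌈1933/498⌉ − ⌈1740/498⌉ = 4 − 4 = 0
n=10: ⌈(11·193+3)/498⌉ − ⌈(10·193+3)/498⌉ = ⌈2126/498⌉ − ⌈1933/498⌉ = 5 − 4 = 1
n=11: ⌈(12·193+3)/498⌉ − ⌈(11·193+3)/498⌉ = ⌈2319/498⌉ − ⌈2126/498⌉ = 5 − 5 = 0
n=12: ⌈(13·193+3)/498⌉ − ⌈(12·193+3)/498⌉ = ⌈2512/498⌉ − ⌈2319/498⌉ = 6 − 5 = 1
n=13: ⌈(14·193+3)/498⌉ − ⌈(13·193+3)/498⌉ = ⌈2705/498⌉ − ⌈2512/498⌉ = 6 − 6 = 0
n=14: ⌈(15·193+3)/498⌉ − ⌈(14·193+3)/498⌉ = ⌈2898/498⌉ − ⌈2705/498⌉ = 6 − 6 = 0
n=15: ⌈(16·193+3)/498⌉ − ⌈(15·193+3)/498⌉ = ⌈3091/498⌉ − ⌈2898/498⌉ = 7 − 6 = 1
n=16: ⌈(17·193+3)/498⌉ − ⌈(16·193+3)/498⌉ = ⌈3284/498⌉ − ⌈3091/498⌉ = 7 − 7 = 0
n=17: ⌈(18·193+3)/498⌉ − ⌈(17·193+3)/498⌉ = ⌈3477/498⌉ − ⌈3284/498⌉ = 7 − 7 = 0
n=18: ⌈(19·193+3)/498⌉ − ⌈(18·193+3)/498⌉ = ⌈3670/498⌉ − ⌈3477/498⌉ = 8 − 7 = 1
n=19: ⌈(20·193+3)/498⌉ − ⌈(19·193+3)/498⌉ = ⌈3863/498⌉ − ⌈3670/498⌉ = 8 − 8 = 0
n=20: ⌈(21·193+3)/498⌉ − ⌈(20·193+3)/498⌉ = ⌈4056/498⌉ − ⌈3863/498⌉ = 9 − 8 = 1
n=21: ⌈(22·193+3)/498⌉ − ⌈(21·193+3)/498⌉ = ⌈4249/498⌉ − ⌈4056/498⌉ = 9 − 9 = 0
n=22: ⌈(23·193+3)/498⌉ − ⌈(22·193+3)/498⌉ = ⌈4442/498⌉ − ⌈4249/498⌉ = 9 − 9 = 0
n=23: ⌈(24·193+3)/498⌉ − ⌈(23·193+3)/498⌉ = ⌈4635/498⌉ − ⌈4442/498⌉ = 10 − 9 = 1
n=24: ⌈(25·193+3)/498⌉ − ⌈(24·193+3)/498⌉ = ⌈4828/498⌉ − ⌈4635/498⌉ = 10 − 10 = 0
n=25: ⌈(26·193+3)/498⌉ − ⌈(25·193+3)/498⌉ = ⌈5021/498⌉ − ⌈4828/498⌉ = 11 − 10 = 1
n=26: ⌈(27·193+3)/498⌉ − ⌈(26·193+3)/498⌉ = ⌈5214/498⌉ − ⌈5021/498⌉ = 11 − 11 = 0
n=27: ⌈(28·193+3)/498⌉ − ⌈(27·193+3)/498⌉ = ⌈5407/498⌉ − ⌈5214/498⌉ = 11 − 11 = 0
n=28: ⌈(29·193+3)/498⌉ − ⌈(28·193+3)/498⌉ = ⌈5600/498⌉ − ⌈5407/498⌉ = 12 − 11 = 1
n=29: ⌈(30·193+3)/498⌉ − ⌈(29·193+3)/498⌉ = ⌈5793/498⌉ − ⌈5600/498⌉ = 12 − 12 = 0
n=30: ⌈(31·193+3)/498⌉ − ⌈(30·193+3)/498⌉ = ⌈5986/498⌉ − ⌈5793/498⌉ = 13 − 12 = 1
n=31: ⌈(32·193+3)/498⌉ − ⌈(31·193+3)/498⌉ = ⌈6179/498⌉ − ⌈5986/498⌉ = 13 − 13 = 0
n=32: ⌈(33·193+3)/498⌉ − ⌈(32·193+3)/498⌉ = ⌈6372/498⌉ − ⌈6179/498⌉ = 13 − 13 = 0
n=33: ⌈(34·193+3)/498⌉ − ⌈(33·193+3)/498⌉ = ⌈6565/498⌉ − ⌈6372/498⌉ = 14 − 13 = 1
n=34: ⌈(35·193+3)/498⌉ − ⌈(34·193+3)/498⌉ = ⌈6758/498⌉ − ⌈6565/498⌉ = 14 − 14 = 0
n=35: ⌈(36·193+3)/498⌉ − ⌈(35·193+3)/498⌉ = ⌈6951/498⌉ − ⌈6758/498⌉ = 14 − 14 = 0
n=36: ⌈(37·193+3)/498⌉ − ⌈(36·193+3)/498⌉ = ⌈7144/498⌉ − ⌈6951/498⌉ = 15 − 14 = 1
n=37: ⌈(38·193+3)/498⌉ − ⌈(37·193+3)/498⌉ = ⌈7337/498⌉ − ⌈7144/498⌉ = 15 − 15 = 0
n=38: ⌈(39·193+3)/498⌉ − ⌈(38·193+3)/498⌉ = ⌈7530/498⌉ − ⌈7337/498⌉ = 16 − 15 = 1
n=39: ⌈(40·193+3)/498⌉ − ⌈(39·193+3)/498⌉ = ⌈7723/498⌉ − ⌈7530/498⌉ = 16 − 16 = 0
n=40: ⌈(41·193+3)/498⌉ − ⌈(40·193+3)/498⌉ = ⌈7916/498⌉ − ⌈7723/498⌉ = 16 − 16 = 0
n=41: ⌈(42·193+3)/498⌉ − ⌈(41·193+3)/498⌉ = ⌈8109/498⌉ − ⌈7916/498⌉ = 17 − 16 = 1
n=42: ⌈(43·193+3)/498⌉ − ⌈(42·193+3)/498⌉ = ⌈8302/498⌉ − ⌈8109/498⌉ = 17 − 17 = 0
n=43: ⌈(44·193+3)/498⌉ − ⌈(43·193+3)/498⌉ = ⌈8495/498⌉ − ⌈8302/498⌉ = 18 − 17 = 1
n=44: ⌈(45·193+3)/498⌉ − ⌈(44·193+3)/498⌉ = ⌈8688/498⌉ − ⌈8495/498⌉ = 18 − 18 = 0
n=45: ⌈(46·193+3)/498⌉ − ⌈(45·193+3)/498⌉ = ⌈8881/498⌉ − ⌈8688/498⌉ = 18 − 18 = 0
n=46: ⌈(47·193+3)/498⌉ − ⌈(46·193+3)/498⌉ = ⌈9074/498⌉ − ⌈8881/498⌉ = 19 − 18 = 1
n=47: ⌈(48·193+3)/498⌉ − ⌈(47·193+3)/498⌉ = ⌈9267/498⌉ − ⌈9074/498⌉ = 19 − 19 = 0
n=48: ⌈(49·193+3)/498⌉ − ⌈(48·193+3)/498⌉ = ⌈9460/498⌉ − ⌈9267/498⌉ = 19 − 19 = 0
n=49: ⌈(50·193+3)/498⌉ − ⌈(49·193+3)/498⌉ = ⌈9653/498⌉ − ⌈9460/498⌉ = 20 − 19 = 1
n=50: ⌈(51·193+3)/498⌉ − ⌈(50·193+3)/498⌉ = ⌈9846/498⌉ − ⌈9653/498⌉ = 20 − 20 = 0
n=51: ⌈(52·193+3)/498⌉ − ⌈(51·193+3)/498⌉ = ⌈10039/498⌉ − ⌈9846/498⌉ = 21 − 20 = 1
n=52: ⌈(53·193+3)/498⌉ − ⌈(52·193+3)/498⌉ = ⌈10232/498⌉ − ⌈10039/498⌉ = 21 − 21 = 0
n=53: ⌈(54·193+3)/498⌉ − ⌈(53·193+3)/498⌉ = ⌈10425/498⌉ − ⌈10232/498⌉ = 21 − 21 = 0
n=54: ⌈(55·193+3)/498⌉ − ⌈(54·193+3)/498⌉ = ⌈10618/498⌉ − ⌈10425/498⌉ = 22 − 21 = 1
n=55: ⌈(56·193+3)/498⌉ − ⌈(55·193+3)/498⌉ = ⌈10811/498⌉ − ⌈10618/498⌉ = 22 − 22 = 0
n=56: ⌈(57·193+3)/498⌉ − ⌈(56·193+3)/498⌉ = ⌈11004/498⌉ − ⌈10811/498⌉ = 23 − 22 = 1
n=57: ⌈(58·193+3)/498⌉ − ⌈(57·193+3)/498⌉ = ⌈11197/498⌉ − ⌈11004/498⌉ = 23 − 23 = 0
n=58: ⌈(59·193+3)/498⌉ − ⌈(58·193+3)/498⌉ = ⌈11390/498⌉ − ⌈11197/498⌉ = 23 − 23 = 0
n=59: ⌈(60·193+3)/498⌉ − ⌈(59·193+3)/498⌉ = ⌈11583/498⌉ − ⌈11390/498⌉ = 24 − 23 = 1
n=60: ⌈(61·193+3)/498⌉ − ⌈(60·193+3)/498⌉ = ⌈11776/498⌉ − ⌈11583/498⌉ = 24 − 24 = 0
n=61: ⌈(62·193+3)/498⌉ − ⌈(61·193+3)/498⌉ = ⌈11969/498⌉ − ⌈11776/498⌉ = 25 − 24 = 1
n=62: ⌈(63·193+3)/498⌉ − ⌈(62·193+3)/498⌉ = ⌈12162/498⌉ − ⌈11969/498⌉ = 25 − 25 = 0
n=63: ⌈(64·193+3)/498⌉ − ⌈(63·193+3)/498⌉ = ⌈12355/498⌉ − ⌈12162/498⌉ = 25 − 25 = 0
n=64: ⌈(65·193+3)/498⌉ − ⌈(64·193+3)/498⌉ = ⌈12548/498⌉ − ⌈12355/498⌉ = 26 − 25 = 1
n=65: ⌈(66·193+3)/498⌉ − ⌈(65·193+3)/498⌉ = ⌈12741/498⌉ − ⌈12548/498⌉ = 26 − 26 = 0
n=66: ⌈(67·193+3)/498⌉ − ⌈(66·193+3)/498⌉ = ⌈12934/498⌉ − ⌈12741/498⌉ = 26 − 26 = 0
n=67: ⌈(68·193+3)/498⌉ − ⌈(67·193+3)/498⌉ = ⌈13127/498⌉ − ⌈12934/498⌉ = 27 − 26 = 1
n=68: ⌈(69·193+3)/498⌉ − ⌈(68·193+3)/498⌉ = ⌈13320/498⌉ − ⌈13127/498⌉ = 27 − 27 = 0
n=69: ⌈(70·193+3)/498⌉ − ⌈(69·193+3)/498⌉ = ⌈13513/498⌉ − ⌈13320/498⌉ = 28 − 27 = 1
n=70: ⌈(71·193+3)/498⌉ − ⌈(70·193+3)/498⌉ = ⌈13706/498⌉ − ⌈13513/498⌉ = 28 − 28 = 0


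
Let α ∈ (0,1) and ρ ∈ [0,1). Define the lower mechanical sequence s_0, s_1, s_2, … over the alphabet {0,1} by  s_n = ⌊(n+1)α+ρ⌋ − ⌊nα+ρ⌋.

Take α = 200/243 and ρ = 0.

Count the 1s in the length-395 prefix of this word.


325

#1s = Σ_{n=0}^{394} s_n = Σ_{n=0}^{394} (⌊(n+1)α+ρ⌋ − ⌊nα+ρ⌋)
the sum telescopes: every ⌊nα+ρ⌋ with 0 < n < 395 appears once with + and once with −, leaving ⌊395α+ρ⌋ − ⌊0·α+ρ⌋
395α + ρ = (395·200) / 243 = 79000/243
ρ = 0/243
⌊79000/243⌋ = 325,  ⌊0/243⌋ = 0
#1s = 325 − 0 = 325


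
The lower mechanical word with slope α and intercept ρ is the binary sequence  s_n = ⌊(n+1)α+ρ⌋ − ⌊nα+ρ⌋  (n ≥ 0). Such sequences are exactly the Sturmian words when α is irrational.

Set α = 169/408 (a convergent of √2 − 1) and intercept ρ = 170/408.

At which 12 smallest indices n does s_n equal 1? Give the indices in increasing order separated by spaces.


n=0: ⌊339/408⌋−⌊170/408⌋ = 0−0 = 0
n=1: ⌊508/408⌋−⌊339/408⌋ = 1−0 = 1  ← one
n=2: ⌊677/408⌋−⌊508/408⌋ = 1−1 = 0
n=3: ⌊846/408⌋−⌊677/408⌋ = 2−1 = 1  ← one
n=4: ⌊1015/408⌋−⌊846/408⌋ = 2−2 = 0
n=5: ⌊1184/408⌋−⌊1015/408⌋ = 2−2 = 0
n=6: ⌊1353/408⌋−⌊1184/408⌋ = 3−2 = 1  ← one
n=7: ⌊1522/408⌋−⌊1353/408⌋ = 3−3 = 0
n=8: ⌊1691/408⌋−⌊1522/408⌋ = 4−3 = 1  ← one
n=9: ⌊1860/408⌋−⌊1691/408⌋ = 4−4 = 0
n=10: ⌊2029/408⌋−⌊1860/408⌋ = 4−4 = 0
n=11: ⌊2198/408⌋−⌊2029/408⌋ = 5−4 = 1  ← one
n=12: ⌊2367/408⌋−⌊2198/408⌋ = 5−5 = 0
n=13: ⌊2536/408⌋−⌊2367/408⌋ = 6−5 = 1  ← one
n=14: ⌊2705/408⌋−⌊2536/408⌋ = 6−6 = 0
n=15: ⌊2874/408⌋−⌊2705/408⌋ = 7−6 = 1  ← one
n=16: ⌊3043/408⌋−⌊2874/408⌋ = 7−7 = 0
n=17: ⌊3212/408⌋−⌊3043/408⌋ = 7−7 = 0
n=18: ⌊3381/408⌋−⌊3212/408⌋ = 8−7 = 1  ← one
n=19: ⌊3550/408⌋−⌊3381/408⌋ = 8−8 = 0
n=20: ⌊3719/408⌋−⌊3550/408⌋ = 9−8 = 1  ← one
n=21: ⌊3888/408⌋−⌊3719/408⌋ = 9−9 = 0
n=22: ⌊4057/408⌋−⌊3888/408⌋ = 9−9 = 0
n=23: ⌊4226/408⌋−⌊4057/408⌋ = 10−9 = 1  ← one
n=24: ⌊4395/408⌋−⌊4226/408⌋ = 10−10 = 0
n=25: ⌊4564/408⌋−⌊4395/408⌋ = 11−10 = 1  ← one
n=26: ⌊4733/408⌋−⌊4564/408⌋ = 11−11 = 0
n=27: ⌊4902/408⌋−⌊4733/408⌋ = 12−11 = 1  ← one
positions of the first 12 ones: 1 3 6 8 11 13 15 18 20 23 25 27

1 3 6 8 11 13 15 18 20 23 25 27
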